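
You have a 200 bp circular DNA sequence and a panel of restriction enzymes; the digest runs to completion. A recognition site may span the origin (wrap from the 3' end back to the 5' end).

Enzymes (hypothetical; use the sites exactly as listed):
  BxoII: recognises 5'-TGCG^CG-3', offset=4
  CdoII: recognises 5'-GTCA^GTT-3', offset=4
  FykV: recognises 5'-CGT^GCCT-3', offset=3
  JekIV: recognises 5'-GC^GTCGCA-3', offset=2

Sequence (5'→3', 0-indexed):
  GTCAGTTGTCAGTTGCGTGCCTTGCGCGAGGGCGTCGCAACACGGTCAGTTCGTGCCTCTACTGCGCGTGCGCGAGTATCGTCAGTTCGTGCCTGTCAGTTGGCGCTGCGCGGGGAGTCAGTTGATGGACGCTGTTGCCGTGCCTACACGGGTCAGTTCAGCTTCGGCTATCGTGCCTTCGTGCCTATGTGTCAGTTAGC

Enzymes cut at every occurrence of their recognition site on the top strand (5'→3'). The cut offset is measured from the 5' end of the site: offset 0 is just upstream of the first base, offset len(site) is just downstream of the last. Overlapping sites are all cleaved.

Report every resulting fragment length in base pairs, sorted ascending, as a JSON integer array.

Per-enzyme occurrences:
  BxoII (TGCGCG, off=4): starts [22, 62, 68, 106] → cuts [26, 66, 72, 110]
  CdoII (GTCAGTT, off=4): starts [0, 7, 44, 80, 94, 116, 151, 190] → cuts [4, 11, 48, 84, 98, 120, 155, 194]
  FykV (CGTGCCT, off=3): starts [15, 51, 87, 138, 171, 179] → cuts [18, 54, 90, 141, 174, 182]
  JekIV (GCGTCGCA, off=2): starts [31] → cuts [33]

Pooled cuts: [4, 11, 18, 26, 33, 48, 54, 66, 72, 84, 90, 98, 110, 120, 141, 155, 174, 182, 194]

Fragment lengths:
  4→11: 7 bp
  11→18: 7 bp
  18→26: 8 bp
  26→33: 7 bp
  33→48: 15 bp
  48→54: 6 bp
  54→66: 12 bp
  66→72: 6 bp
  72→84: 12 bp
  84→90: 6 bp
  90→98: 8 bp
  98→110: 12 bp
  110→120: 10 bp
  120→141: 21 bp
  141→155: 14 bp
  155→174: 19 bp
  174→182: 8 bp
  182→194: 12 bp
  194→4 (wrap): 200-194+4 = 10 bp

[6,6,6,7,7,7,8,8,8,10,10,12,12,12,12,14,15,19,21]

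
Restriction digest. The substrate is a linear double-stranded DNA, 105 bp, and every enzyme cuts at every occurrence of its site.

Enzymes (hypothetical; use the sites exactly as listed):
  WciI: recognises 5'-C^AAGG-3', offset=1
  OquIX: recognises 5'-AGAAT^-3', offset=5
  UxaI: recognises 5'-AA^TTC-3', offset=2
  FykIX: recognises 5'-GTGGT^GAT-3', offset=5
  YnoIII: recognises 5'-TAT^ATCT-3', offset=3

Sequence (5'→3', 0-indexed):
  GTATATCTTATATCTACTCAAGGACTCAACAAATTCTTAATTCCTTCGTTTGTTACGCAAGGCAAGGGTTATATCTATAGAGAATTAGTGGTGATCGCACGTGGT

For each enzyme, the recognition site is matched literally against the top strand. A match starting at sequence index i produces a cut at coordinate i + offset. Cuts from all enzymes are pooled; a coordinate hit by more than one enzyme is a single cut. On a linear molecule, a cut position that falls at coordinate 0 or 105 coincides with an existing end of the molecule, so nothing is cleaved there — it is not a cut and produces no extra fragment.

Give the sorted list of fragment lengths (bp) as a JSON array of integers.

[4,5,7,7,7,8,9,13,13,14,18]

Per-enzyme occurrences:
  WciI CAAGG/1: at [18, 57, 62] ⇒ [19, 58, 63]
  OquIX AGAAT/5: at [80] ⇒ [85]
  UxaI AATTC/2: at [31, 38] ⇒ [33, 40]
  FykIX GTGGTGAT/5: at [87] ⇒ [92]
  YnoIII TATATCT/3: at [1, 8, 69] ⇒ [4, 11, 72]

All cut coordinates (distinct, sorted): [4, 11, 19, 33, 40, 58, 63, 72, 85, 92]

Fragments:
  [0,4): 4 bp
  [4,11): 7 bp
  [11,19): 8 bp
  [19,33): 14 bp
  [33,40): 7 bp
  [40,58): 18 bp
  [58,63): 5 bp
  [63,72): 9 bp
  [72,85): 13 bp
  [85,92): 7 bp
  [92,105): 13 bp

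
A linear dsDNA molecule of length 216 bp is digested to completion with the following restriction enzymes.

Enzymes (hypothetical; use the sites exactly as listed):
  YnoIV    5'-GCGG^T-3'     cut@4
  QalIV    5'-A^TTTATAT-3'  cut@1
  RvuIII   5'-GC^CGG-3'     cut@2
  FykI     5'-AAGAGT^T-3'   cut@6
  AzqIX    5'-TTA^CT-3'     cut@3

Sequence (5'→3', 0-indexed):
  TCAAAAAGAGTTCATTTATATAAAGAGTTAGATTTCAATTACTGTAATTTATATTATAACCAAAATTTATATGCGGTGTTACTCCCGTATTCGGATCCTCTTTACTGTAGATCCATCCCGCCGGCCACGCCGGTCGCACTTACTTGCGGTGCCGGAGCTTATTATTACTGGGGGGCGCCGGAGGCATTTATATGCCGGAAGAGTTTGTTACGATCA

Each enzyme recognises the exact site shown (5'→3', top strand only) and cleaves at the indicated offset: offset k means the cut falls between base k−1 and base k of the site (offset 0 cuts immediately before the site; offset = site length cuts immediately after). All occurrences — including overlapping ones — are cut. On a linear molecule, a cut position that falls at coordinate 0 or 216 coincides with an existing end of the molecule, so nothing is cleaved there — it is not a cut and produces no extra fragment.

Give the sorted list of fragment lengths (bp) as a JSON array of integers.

[3,3,5,6,7,8,9,9,9,11,11,11,12,12,13,14,15,17,18,23]

Site scan:
  YnoIV GCGGT/4: at [72, 145] ⇒ [76, 149]
  QalIV ATTTATAT/1: at [13, 46, 64, 185] ⇒ [14, 47, 65, 186]
  RvuIII GCCGG/2: at [119, 128, 150, 176, 193] ⇒ [121, 130, 152, 178, 195]
  FykI AAGAGTT/6: at [5, 22, 198] ⇒ [11, 28, 204]
  AzqIX TTACT/3: at [38, 78, 101, 139, 164] ⇒ [41, 81, 104, 142, 167]

Pooled cuts: [11, 14, 28, 41, 47, 65, 76, 81, 104, 121, 130, 142, 149, 152, 167, 178, 186, 195, 204]

Fragment lengths:
  [0,11): 11 bp
  [11,14): 3 bp
  [14,28): 14 bp
  [28,41): 13 bp
  [41,47): 6 bp
  [47,65): 18 bp
  [65,76): 11 bp
  [76,81): 5 bp
  [81,104): 23 bp
  [104,121): 17 bp
  [121,130): 9 bp
  [130,142): 12 bp
  [142,149): 7 bp
  [149,152): 3 bp
  [152,167): 15 bp
  [167,178): 11 bp
  [178,186): 8 bp
  [186,195): 9 bp
  [195,204): 9 bp
  [204,216): 12 bp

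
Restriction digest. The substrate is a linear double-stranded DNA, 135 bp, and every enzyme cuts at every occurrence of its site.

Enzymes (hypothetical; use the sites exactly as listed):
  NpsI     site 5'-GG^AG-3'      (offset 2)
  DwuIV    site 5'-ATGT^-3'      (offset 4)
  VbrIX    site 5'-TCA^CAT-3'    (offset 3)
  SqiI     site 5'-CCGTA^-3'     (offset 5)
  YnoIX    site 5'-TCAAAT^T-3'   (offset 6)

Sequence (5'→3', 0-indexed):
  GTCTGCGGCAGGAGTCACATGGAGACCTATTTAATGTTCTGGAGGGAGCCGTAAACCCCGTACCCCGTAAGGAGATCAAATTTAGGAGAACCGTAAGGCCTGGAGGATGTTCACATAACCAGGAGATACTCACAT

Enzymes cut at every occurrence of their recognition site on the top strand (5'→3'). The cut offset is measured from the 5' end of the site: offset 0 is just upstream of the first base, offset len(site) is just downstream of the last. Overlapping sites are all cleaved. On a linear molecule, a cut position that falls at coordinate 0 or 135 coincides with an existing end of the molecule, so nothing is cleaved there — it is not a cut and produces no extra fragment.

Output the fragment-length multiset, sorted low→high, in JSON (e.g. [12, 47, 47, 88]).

[3,3,3,4,5,5,5,5,7,7,7,8,9,9,9,9,10,12,15]

Site scan:
  NpsI GGAG/2: at [10, 20, 40, 44, 70, 84, 101, 121] ⇒ [12, 22, 42, 46, 72, 86, 103, 123]
  DwuIV ATGT/4: at [33, 106] ⇒ [37, 110]
  VbrIX TCACAT/3: at [14, 110, 129] ⇒ [17, 113, 132]
  SqiI CCGTA/5: at [48, 57, 64, 90] ⇒ [53, 62, 69, 95]
  YnoIX TCAAATT/6: at [75] ⇒ [81]

Pooled cuts: [12, 17, 22, 37, 42, 46, 53, 62, 69, 72, 81, 86, 95, 103, 110, 113, 123, 132]

Fragments:
  [0,12): 12 bp
  [12,17): 5 bp
  [17,22): 5 bp
  [22,37): 15 bp
  [37,42): 5 bp
  [42,46): 4 bp
  [46,53): 7 bp
  [53,62): 9 bp
  [62,69): 7 bp
  [69,72): 3 bp
  [72,81): 9 bp
  [81,86): 5 bp
  [86,95): 9 bp
  [95,103): 8 bp
  [103,110): 7 bp
  [110,113): 3 bp
  [113,123): 10 bp
  [123,132): 9 bp
  [132,135): 3 bp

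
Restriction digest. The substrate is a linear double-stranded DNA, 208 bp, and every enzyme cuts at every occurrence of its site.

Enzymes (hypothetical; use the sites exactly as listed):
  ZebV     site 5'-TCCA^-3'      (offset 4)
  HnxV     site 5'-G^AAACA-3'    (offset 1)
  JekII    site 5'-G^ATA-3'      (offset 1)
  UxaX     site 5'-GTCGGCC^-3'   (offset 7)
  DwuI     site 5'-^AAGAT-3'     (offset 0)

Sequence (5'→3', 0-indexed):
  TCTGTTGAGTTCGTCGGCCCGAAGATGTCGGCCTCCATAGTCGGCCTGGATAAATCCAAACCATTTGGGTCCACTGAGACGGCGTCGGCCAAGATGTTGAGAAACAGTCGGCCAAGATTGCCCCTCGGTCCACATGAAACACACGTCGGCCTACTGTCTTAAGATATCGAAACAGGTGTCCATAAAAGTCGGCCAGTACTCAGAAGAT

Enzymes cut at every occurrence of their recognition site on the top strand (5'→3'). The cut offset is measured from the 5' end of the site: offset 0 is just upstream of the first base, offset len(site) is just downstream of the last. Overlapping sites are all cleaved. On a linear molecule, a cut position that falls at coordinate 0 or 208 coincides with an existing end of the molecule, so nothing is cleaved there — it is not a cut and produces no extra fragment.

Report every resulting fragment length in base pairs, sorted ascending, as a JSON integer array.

[2,3,3,4,4,5,6,9,9,9,9,11,12,12,12,13,15,15,17,19,19]

Site scan:
  ZebV TCCA/4: at [33, 54, 69, 128, 178] ⇒ [37, 58, 73, 132, 182]
  HnxV GAAACA/1: at [100, 135, 168] ⇒ [101, 136, 169]
  JekII GATA/1: at [48, 162] ⇒ [49, 163]
  UxaX GTCGGCC/7: at [12, 26, 39, 83, 106, 144, 187] ⇒ [19, 33, 46, 90, 113, 151, 194]
  DwuI AAGAT/0: at [21, 90, 113, 160, 203] ⇒ [21, 90, 113, 160, 203]

All cut coordinates (distinct, sorted): [19, 21, 33, 37, 46, 49, 58, 73, 90, 101, 113, 132, 136, 151, 160, 163, 169, 182, 194, 203]

Fragments:
  [0,19): 19 bp
  [19,21): 2 bp
  [21,33): 12 bp
  [33,37): 4 bp
  [37,46): 9 bp
  [46,49): 3 bp
  [49,58): 9 bp
  [58,73): 15 bp
  [73,90): 17 bp
  [90,101): 11 bp
  [101,113): 12 bp
  [113,132): 19 bp
  [132,136): 4 bp
  [136,151): 15 bp
  [151,160): 9 bp
  [160,163): 3 bp
  [163,169): 6 bp
  [169,182): 13 bp
  [182,194): 12 bp
  [194,203): 9 bp
  [203,208): 5 bp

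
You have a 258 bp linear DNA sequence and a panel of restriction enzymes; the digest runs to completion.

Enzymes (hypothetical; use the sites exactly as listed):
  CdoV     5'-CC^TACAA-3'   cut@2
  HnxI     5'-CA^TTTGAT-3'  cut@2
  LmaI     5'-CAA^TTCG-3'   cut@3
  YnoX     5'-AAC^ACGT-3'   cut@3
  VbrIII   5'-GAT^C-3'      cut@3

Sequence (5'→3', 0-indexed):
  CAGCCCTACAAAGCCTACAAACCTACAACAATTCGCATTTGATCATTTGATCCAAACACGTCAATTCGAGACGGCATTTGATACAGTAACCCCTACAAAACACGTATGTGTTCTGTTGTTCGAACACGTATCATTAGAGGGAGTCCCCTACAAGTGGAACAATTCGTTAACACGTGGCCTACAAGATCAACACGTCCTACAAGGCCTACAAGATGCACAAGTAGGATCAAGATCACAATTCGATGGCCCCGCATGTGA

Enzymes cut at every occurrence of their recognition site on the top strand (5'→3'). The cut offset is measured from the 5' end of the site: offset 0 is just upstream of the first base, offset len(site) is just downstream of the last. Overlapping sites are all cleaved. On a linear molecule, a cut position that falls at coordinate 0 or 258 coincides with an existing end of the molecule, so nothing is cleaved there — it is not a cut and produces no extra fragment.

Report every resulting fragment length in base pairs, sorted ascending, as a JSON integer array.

[2,4,5,6,6,6,6,6,6,6,7,8,8,8,8,8,9,9,9,12,14,17,20,21,23,24]

Per-enzyme occurrences:
  CdoV (CCTACAA, off=2): starts [4, 13, 21, 91, 146, 177, 195, 204] → cuts [6, 15, 23, 93, 148, 179, 197, 206]
  HnxI (CATTTGAT, off=2): starts [35, 43, 74] → cuts [37, 45, 76]
  LmaI (CAATTCG, off=3): starts [28, 61, 159, 235] → cuts [31, 64, 162, 238]
  YnoX (AACACGT, off=3): starts [54, 98, 122, 168, 188] → cuts [57, 101, 125, 171, 191]
  VbrIII (GATC, off=3): starts [40, 48, 184, 224, 230] → cuts [43, 51, 187, 227, 233]

All cut coordinates (distinct, sorted): [6, 15, 23, 31, 37, 43, 45, 51, 57, 64, 76, 93, 101, 125, 148, 162, 171, 179, 187, 191, 197, 206, 227, 233, 238]

Fragments:
  [0,6): 6 bp
  [6,15): 9 bp
  [15,23): 8 bp
  [23,31): 8 bp
  [31,37): 6 bp
  [37,43): 6 bp
  [43,45): 2 bp
  [45,51): 6 bp
  [51,57): 6 bp
  [57,64): 7 bp
  [64,76): 12 bp
  [76,93): 17 bp
  [93,101): 8 bp
  [101,125): 24 bp
  [125,148): 23 bp
  [148,162): 14 bp
  [162,171): 9 bp
  [171,179): 8 bp
  [179,187): 8 bp
  [187,191): 4 bp
  [191,197): 6 bp
  [197,206): 9 bp
  [206,227): 21 bp
  [227,233): 6 bp
  [233,238): 5 bp
  [238,258): 20 bp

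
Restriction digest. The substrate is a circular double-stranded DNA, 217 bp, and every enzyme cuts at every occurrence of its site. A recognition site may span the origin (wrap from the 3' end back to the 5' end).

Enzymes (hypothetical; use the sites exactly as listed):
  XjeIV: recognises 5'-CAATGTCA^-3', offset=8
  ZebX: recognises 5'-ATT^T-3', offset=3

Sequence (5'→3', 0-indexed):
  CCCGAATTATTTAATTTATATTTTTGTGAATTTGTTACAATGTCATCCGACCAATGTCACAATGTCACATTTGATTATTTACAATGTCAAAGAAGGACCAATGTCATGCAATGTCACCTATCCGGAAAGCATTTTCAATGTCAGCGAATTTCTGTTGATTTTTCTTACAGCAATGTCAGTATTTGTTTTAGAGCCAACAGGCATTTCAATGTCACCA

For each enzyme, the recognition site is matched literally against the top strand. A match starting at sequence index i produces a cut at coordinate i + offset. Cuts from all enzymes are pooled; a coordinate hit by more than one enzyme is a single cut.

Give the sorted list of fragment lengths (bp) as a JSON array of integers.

[4,5,5,6,7,8,8,9,10,10,10,10,10,13,14,14,17,17,18,22]

Per-enzyme occurrences:
  XjeIV (CAATGTCA, off=8): starts [37, 51, 59, 81, 98, 108, 135, 170, 206] → cuts [45, 59, 67, 89, 106, 116, 143, 178, 214]
  ZebX (ATTT, off=3): starts [8, 13, 19, 29, 68, 76, 130, 147, 157, 180, 202] → cuts [11, 16, 22, 32, 71, 79, 133, 150, 160, 183, 205]

All cut coordinates (distinct, sorted): [11, 16, 22, 32, 45, 59, 67, 71, 79, 89, 106, 116, 133, 143, 150, 160, 178, 183, 205, 214]

Fragments:
  11→16: 5 bp
  16→22: 6 bp
  22→32: 10 bp
  32→45: 13 bp
  45→59: 14 bp
  59→67: 8 bp
  67→71: 4 bp
  71→79: 8 bp
  79→89: 10 bp
  89→106: 17 bp
  106→116: 10 bp
  116→133: 17 bp
  133→143: 10 bp
  143→150: 7 bp
  150→160: 10 bp
  160→178: 18 bp
  178→183: 5 bp
  183→205: 22 bp
  205→214: 9 bp
  214→11 (wrap): 217-214+11 = 14 bp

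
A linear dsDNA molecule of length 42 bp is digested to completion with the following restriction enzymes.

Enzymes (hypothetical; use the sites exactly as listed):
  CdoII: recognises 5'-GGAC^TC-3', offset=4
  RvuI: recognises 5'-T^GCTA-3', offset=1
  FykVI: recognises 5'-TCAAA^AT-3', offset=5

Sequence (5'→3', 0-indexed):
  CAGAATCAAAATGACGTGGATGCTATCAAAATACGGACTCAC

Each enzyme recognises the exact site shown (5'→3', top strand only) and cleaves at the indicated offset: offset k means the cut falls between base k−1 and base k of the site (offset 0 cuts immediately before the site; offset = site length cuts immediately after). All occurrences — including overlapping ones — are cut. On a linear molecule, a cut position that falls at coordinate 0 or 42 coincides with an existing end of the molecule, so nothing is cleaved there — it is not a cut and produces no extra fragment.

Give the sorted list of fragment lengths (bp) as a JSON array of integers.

[4,8,9,10,11]

Site scan:
  CdoII GGACTC/4: at [34] ⇒ [38]
  RvuI TGCTA/1: at [20] ⇒ [21]
  FykVI TCAAAAT/5: at [5, 25] ⇒ [10, 30]

Pooled cuts: [10, 21, 30, 38]

Fragments:
  [0,10): 10 bp
  [10,21): 11 bp
  [21,30): 9 bp
  [30,38): 8 bp
  [38,42): 4 bp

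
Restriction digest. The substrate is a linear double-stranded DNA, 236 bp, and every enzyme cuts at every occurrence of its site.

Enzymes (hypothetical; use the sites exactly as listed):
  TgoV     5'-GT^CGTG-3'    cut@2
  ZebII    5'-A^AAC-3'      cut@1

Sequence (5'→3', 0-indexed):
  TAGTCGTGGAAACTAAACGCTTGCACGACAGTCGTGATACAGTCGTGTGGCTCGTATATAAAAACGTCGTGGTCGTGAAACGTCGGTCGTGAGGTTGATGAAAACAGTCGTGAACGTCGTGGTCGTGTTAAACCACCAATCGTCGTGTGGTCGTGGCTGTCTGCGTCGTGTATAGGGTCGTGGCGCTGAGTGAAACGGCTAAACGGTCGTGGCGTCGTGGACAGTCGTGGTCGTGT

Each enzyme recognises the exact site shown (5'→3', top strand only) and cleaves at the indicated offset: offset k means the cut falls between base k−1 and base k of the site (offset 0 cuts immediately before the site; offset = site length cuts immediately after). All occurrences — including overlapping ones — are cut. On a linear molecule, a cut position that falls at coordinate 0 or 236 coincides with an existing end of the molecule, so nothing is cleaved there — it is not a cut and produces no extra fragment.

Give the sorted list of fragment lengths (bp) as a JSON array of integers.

[4,5,5,5,5,6,6,6,6,6,6,7,8,8,8,9,9,10,11,12,13,15,15,15,17,19]

Scan for sites:
  TgoV (GTCGTG, off=2): starts [2, 30, 41, 65, 71, 85, 106, 115, 121, 141, 149, 164, 176, 205, 213, 223, 229] → cuts [4, 32, 43, 67, 73, 87, 108, 117, 123, 143, 151, 166, 178, 207, 215, 225, 231]
  ZebII (AAAC, off=1): starts [9, 14, 61, 77, 101, 129, 192, 200] → cuts [10, 15, 62, 78, 102, 130, 193, 201]

Pooled cuts: [4, 10, 15, 32, 43, 62, 67, 73, 78, 87, 102, 108, 117, 123, 130, 143, 151, 166, 178, 193, 201, 207, 215, 225, 231]

Fragment lengths:
  [0,4): 4 bp
  [4,10): 6 bp
  [10,15): 5 bp
  [15,32): 17 bp
  [32,43): 11 bp
  [43,62): 19 bp
  [62,67): 5 bp
  [67,73): 6 bp
  [73,78): 5 bp
  [78,87): 9 bp
  [87,102): 15 bp
  [102,108): 6 bp
  [108,117): 9 bp
  [117,123): 6 bp
  [123,130): 7 bp
  [130,143): 13 bp
  [143,151): 8 bp
  [151,166): 15 bp
  [166,178): 12 bp
  [178,193): 15 bp
  [193,201): 8 bp
  [201,207): 6 bp
  [207,215): 8 bp
  [215,225): 10 bp
  [225,231): 6 bp
  [231,236): 5 bp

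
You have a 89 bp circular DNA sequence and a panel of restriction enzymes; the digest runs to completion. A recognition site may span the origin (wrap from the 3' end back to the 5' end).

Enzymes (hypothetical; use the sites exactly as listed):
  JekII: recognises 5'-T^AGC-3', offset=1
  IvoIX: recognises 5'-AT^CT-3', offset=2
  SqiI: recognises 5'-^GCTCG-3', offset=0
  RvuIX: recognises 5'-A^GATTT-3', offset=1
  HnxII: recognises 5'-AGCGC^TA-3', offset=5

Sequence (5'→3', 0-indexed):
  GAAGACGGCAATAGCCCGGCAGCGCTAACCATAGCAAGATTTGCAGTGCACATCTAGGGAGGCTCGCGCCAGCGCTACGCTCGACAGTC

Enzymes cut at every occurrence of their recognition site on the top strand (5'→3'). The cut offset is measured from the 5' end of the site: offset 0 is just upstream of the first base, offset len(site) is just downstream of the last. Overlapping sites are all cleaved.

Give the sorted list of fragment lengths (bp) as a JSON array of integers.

Site scan:
  JekII TAGC/1: at [11, 31] ⇒ [12, 32]
  IvoIX ATCT/2: at [51] ⇒ [53]
  SqiI GCTCG/0: at [61, 78] ⇒ [61, 78]
  RvuIX AGATTT/1: at [36] ⇒ [37]
  HnxII AGCGCTA/5: at [20, 70] ⇒ [25, 75]

Pooled cuts: [12, 25, 32, 37, 53, 61, 75, 78]

Fragments:
  12→25: 13 bp
  25→32: 7 bp
  32→37: 5 bp
  37→53: 16 bp
  53→61: 8 bp
  61→75: 14 bp
  75→78: 3 bp
  78→12 (wrap): 89-78+12 = 23 bp

[3,5,7,8,13,14,16,23]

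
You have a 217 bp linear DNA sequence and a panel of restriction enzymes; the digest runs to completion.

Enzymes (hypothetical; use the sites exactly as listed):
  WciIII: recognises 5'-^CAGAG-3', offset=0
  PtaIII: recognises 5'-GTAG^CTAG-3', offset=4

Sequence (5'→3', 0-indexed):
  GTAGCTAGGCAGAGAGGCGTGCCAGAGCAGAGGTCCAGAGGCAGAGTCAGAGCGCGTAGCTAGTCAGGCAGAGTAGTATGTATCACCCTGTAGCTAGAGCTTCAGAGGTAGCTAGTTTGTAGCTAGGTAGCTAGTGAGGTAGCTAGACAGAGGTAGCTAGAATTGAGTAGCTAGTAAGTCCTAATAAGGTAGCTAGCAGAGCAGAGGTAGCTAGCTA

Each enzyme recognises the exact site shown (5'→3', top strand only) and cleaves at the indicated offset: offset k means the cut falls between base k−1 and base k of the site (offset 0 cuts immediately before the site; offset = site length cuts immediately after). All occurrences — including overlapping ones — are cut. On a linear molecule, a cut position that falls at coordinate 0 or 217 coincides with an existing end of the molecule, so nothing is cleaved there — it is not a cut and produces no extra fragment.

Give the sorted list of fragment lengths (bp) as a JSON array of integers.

Site scan:
  WciIII (CAGAG, off=0): starts [9, 22, 27, 35, 41, 47, 68, 102, 147, 196, 201] → cuts [9, 22, 27, 35, 41, 47, 68, 102, 147, 196, 201]
  PtaIII (GTAGCTAG, off=4): starts [0, 55, 89, 107, 118, 126, 138, 152, 166, 188, 206] → cuts [4, 59, 93, 111, 122, 130, 142, 156, 170, 192, 210]

All cut coordinates (distinct, sorted): [4, 9, 22, 27, 35, 41, 47, 59, 68, 93, 102, 111, 122, 130, 142, 147, 156, 170, 192, 196, 201, 210]

Fragment lengths:
  [0,4): 4 bp
  [4,9): 5 bp
  [9,22): 13 bp
  [22,27): 5 bp
  [27,35): 8 bp
  [35,41): 6 bp
  [41,47): 6 bp
  [47,59): 12 bp
  [59,68): 9 bp
  [68,93): 25 bp
  [93,102): 9 bp
  [102,111): 9 bp
  [111,122): 11 bp
  [122,130): 8 bp
  [130,142): 12 bp
  [142,147): 5 bp
  [147,156): 9 bp
  [156,170): 14 bp
  [170,192): 22 bp
  [192,196): 4 bp
  [196,201): 5 bp
  [201,210): 9 bp
  [210,217): 7 bp

[4,4,5,5,5,5,6,6,7,8,8,9,9,9,9,9,11,12,12,13,14,22,25]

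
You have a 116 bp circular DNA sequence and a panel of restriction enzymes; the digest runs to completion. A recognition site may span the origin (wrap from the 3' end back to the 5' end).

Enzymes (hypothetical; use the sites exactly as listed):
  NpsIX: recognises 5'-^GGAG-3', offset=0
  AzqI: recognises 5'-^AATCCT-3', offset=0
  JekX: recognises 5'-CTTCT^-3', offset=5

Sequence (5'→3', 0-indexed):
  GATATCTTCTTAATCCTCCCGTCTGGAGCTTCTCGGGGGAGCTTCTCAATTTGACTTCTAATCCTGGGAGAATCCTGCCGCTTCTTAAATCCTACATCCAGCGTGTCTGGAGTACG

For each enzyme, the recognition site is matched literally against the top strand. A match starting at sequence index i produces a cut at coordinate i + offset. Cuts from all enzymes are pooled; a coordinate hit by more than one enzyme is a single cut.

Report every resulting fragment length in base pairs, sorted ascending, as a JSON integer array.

Scan for sites:
  NpsIX GGAG/0: at [24, 37, 66, 108] ⇒ [24, 37, 66, 108]
  AzqI AATCCT/0: at [11, 59, 70, 87] ⇒ [11, 59, 70, 87]
  JekX CTTCT/5: at [5, 28, 41, 54, 80] ⇒ [10, 33, 46, 59, 85]

Pooled cuts: [10, 11, 24, 33, 37, 46, 59, 66, 70, 85, 87, 108]

Fragment lengths:
  10→11: 1 bp
  11→24: 13 bp
  24→33: 9 bp
  33→37: 4 bp
  37→46: 9 bp
  46→59: 13 bp
  59→66: 7 bp
  66→70: 4 bp
  70→85: 15 bp
  85→87: 2 bp
  87→108: 21 bp
  108→10 (wrap): 116-108+10 = 18 bp

[1,2,4,4,7,9,9,13,13,15,18,21]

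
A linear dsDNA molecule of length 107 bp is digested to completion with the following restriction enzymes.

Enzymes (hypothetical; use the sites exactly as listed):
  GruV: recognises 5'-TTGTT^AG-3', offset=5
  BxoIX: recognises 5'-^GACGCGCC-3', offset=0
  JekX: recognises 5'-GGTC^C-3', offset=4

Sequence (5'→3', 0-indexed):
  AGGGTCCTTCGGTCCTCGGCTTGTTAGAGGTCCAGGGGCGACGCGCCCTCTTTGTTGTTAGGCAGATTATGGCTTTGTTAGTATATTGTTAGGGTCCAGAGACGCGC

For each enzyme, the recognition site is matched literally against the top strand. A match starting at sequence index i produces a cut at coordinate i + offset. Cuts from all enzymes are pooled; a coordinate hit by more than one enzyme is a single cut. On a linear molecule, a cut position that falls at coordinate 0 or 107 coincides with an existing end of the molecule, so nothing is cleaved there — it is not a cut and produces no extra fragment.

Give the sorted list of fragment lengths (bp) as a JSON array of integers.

Per-enzyme occurrences:
  GruV (TTGTTAG, off=5): starts [20, 54, 74, 85] → cuts [25, 59, 79, 90]
  BxoIX (GACGCGCC, off=0): starts [39] → cuts [39]
  JekX (GGTCC, off=4): starts [2, 10, 28, 92] → cuts [6, 14, 32, 96]

All cut coordinates (distinct, sorted): [6, 14, 25, 32, 39, 59, 79, 90, 96]

Fragments:
  [0,6): 6 bp
  [6,14): 8 bp
  [14,25): 11 bp
  [25,32): 7 bp
  [32,39): 7 bp
  [39,59): 20 bp
  [59,79): 20 bp
  [79,90): 11 bp
  [90,96): 6 bp
  [96,107): 11 bp

[6,6,7,7,8,11,11,11,20,20]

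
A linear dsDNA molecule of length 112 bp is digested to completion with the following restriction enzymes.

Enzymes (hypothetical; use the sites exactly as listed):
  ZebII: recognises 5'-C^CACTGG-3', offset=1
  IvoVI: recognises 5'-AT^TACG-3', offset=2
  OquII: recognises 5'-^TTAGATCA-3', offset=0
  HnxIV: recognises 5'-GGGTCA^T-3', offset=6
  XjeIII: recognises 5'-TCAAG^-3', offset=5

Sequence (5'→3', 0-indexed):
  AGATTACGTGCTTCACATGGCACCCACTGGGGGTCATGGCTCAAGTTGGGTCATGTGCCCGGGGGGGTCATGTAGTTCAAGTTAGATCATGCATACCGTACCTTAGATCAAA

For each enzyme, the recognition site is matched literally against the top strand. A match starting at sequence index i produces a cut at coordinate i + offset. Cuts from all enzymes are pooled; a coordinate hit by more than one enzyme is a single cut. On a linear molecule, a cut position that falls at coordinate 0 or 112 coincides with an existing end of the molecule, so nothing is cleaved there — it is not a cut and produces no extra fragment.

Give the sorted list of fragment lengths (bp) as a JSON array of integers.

[4,8,9,10,11,12,17,20,21]

Site scan:
  ZebII CCACTGG/1: at [23] ⇒ [24]
  IvoVI ATTACG/2: at [2] ⇒ [4]
  OquII TTAGATCA/0: at [81, 102] ⇒ [81, 102]
  HnxIV GGGTCAT/6: at [30, 47, 64] ⇒ [36, 53, 70]
  XjeIII TCAAG/5: at [40, 76] ⇒ [45, 81]

Pooled cuts: [4, 24, 36, 45, 53, 70, 81, 102]

Fragments:
  [0,4): 4 bp
  [4,24): 20 bp
  [24,36): 12 bp
  [36,45): 9 bp
  [45,53): 8 bp
  [53,70): 17 bp
  [70,81): 11 bp
  [81,102): 21 bp
  [102,112): 10 bp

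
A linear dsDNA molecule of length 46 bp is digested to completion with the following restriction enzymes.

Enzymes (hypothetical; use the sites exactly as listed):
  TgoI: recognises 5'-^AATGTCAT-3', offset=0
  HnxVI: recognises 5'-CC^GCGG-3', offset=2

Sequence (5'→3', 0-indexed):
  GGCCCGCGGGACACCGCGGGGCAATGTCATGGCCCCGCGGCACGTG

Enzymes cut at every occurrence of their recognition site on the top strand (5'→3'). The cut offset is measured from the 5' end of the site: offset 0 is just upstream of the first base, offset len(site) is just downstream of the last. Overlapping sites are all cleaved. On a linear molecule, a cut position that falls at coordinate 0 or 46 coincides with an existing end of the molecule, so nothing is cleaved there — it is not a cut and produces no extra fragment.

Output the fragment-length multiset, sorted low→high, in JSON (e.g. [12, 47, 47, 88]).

[5,7,10,10,14]

Site scan:
  TgoI AATGTCAT/0: at [22] ⇒ [22]
  HnxVI CCGCGG/2: at [3, 13, 34] ⇒ [5, 15, 36]

Pooled cuts: [5, 15, 22, 36]

Fragment lengths:
  [0,5): 5 bp
  [5,15): 10 bp
  [15,22): 7 bp
  [22,36): 14 bp
  [36,46): 10 bp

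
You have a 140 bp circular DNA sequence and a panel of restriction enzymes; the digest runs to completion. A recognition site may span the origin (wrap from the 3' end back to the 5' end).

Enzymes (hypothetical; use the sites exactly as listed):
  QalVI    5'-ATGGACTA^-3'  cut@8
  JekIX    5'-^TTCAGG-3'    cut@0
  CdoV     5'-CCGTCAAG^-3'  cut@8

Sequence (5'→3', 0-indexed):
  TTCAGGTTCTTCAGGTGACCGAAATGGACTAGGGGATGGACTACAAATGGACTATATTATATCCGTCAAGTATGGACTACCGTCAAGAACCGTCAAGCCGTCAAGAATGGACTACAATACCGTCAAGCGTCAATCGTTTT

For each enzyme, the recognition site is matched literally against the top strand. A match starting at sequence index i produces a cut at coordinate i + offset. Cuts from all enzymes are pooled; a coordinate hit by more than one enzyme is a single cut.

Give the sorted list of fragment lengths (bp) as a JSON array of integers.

Scan for sites:
  QalVI ATGGACTA/8: at [23, 35, 46, 71, 106] ⇒ [31, 43, 54, 79, 114]
  JekIX TTCAGG/0: at [0, 9] ⇒ [0, 9]
  CdoV CCGTCAAG/8: at [62, 79, 89, 97, 119] ⇒ [70, 87, 97, 105, 127]

All cut coordinates (distinct, sorted): [0, 9, 31, 43, 54, 70, 79, 87, 97, 105, 114, 127]

Fragments:
  0→9: 9 bp
  9→31: 22 bp
  31→43: 12 bp
  43→54: 11 bp
  54→70: 16 bp
  70→79: 9 bp
  79→87: 8 bp
  87→97: 10 bp
  97→105: 8 bp
  105→114: 9 bp
  114→127: 13 bp
  127→0 (wrap): 140-127+0 = 13 bp

[8,8,9,9,9,10,11,12,13,13,16,22]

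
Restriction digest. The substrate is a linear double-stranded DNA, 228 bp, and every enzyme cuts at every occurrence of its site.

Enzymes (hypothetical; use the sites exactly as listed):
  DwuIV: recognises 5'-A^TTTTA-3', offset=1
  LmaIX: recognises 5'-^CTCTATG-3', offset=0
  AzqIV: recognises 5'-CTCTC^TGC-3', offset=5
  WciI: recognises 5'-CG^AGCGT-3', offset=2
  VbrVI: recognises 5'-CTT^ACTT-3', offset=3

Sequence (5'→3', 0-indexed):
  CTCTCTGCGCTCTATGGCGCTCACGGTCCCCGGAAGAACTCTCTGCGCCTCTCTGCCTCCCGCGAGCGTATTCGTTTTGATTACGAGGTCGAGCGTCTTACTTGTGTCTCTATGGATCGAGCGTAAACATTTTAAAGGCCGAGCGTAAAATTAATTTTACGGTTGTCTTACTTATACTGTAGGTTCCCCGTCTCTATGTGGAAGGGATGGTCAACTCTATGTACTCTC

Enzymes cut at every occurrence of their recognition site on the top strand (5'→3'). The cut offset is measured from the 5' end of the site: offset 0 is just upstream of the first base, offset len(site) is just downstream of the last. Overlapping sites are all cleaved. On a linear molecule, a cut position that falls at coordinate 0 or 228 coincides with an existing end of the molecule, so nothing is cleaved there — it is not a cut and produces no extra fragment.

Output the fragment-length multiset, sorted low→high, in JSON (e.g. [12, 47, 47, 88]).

Per-enzyme occurrences:
  DwuIV ATTTTA/1: at [128, 153] ⇒ [129, 154]
  LmaIX CTCTATG/0: at [9, 107, 191, 214] ⇒ [9, 107, 191, 214]
  AzqIV CTCTCTGC/5: at [0, 38, 48] ⇒ [5, 43, 53]
  WciI CGAGCGT/2: at [62, 89, 117, 139] ⇒ [64, 91, 119, 141]
  VbrVI CTTACTT/3: at [96, 166] ⇒ [99, 169]

Pooled cuts: [5, 9, 43, 53, 64, 91, 99, 107, 119, 129, 141, 154, 169, 191, 214]

Fragments:
  [0,5): 5 bp
  [5,9): 4 bp
  [9,43): 34 bp
  [43,53): 10 bp
  [53,64): 11 bp
  [64,91): 27 bp
  [91,99): 8 bp
  [99,107): 8 bp
  [107,119): 12 bp
  [119,129): 10 bp
  [129,141): 12 bp
  [141,154): 13 bp
  [154,169): 15 bp
  [169,191): 22 bp
  [191,214): 23 bp
  [214,228): 14 bp

[4,5,8,8,10,10,11,12,12,13,14,15,22,23,27,34]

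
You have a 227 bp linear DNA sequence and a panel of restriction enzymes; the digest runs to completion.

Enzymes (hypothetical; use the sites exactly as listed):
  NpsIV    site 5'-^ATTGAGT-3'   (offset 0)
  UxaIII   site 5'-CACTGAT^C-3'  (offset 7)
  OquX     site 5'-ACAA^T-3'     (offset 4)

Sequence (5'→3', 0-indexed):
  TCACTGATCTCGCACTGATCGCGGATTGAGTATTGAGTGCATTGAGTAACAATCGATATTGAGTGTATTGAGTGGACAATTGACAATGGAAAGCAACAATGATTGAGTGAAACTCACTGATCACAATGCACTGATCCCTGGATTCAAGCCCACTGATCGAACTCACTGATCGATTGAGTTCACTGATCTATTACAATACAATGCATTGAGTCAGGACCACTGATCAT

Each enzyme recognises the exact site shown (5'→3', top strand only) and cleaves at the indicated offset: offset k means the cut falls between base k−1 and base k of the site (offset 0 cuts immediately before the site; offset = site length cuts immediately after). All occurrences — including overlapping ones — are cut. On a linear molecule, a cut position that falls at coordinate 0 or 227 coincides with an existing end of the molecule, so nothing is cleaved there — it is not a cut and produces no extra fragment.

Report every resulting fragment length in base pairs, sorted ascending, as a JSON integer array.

[2,2,3,3,5,5,5,5,7,7,8,9,9,9,9,11,12,13,13,13,15,20,20,22]

Site scan:
  NpsIV (ATTGAGT, off=0): starts [24, 31, 40, 57, 66, 101, 172, 204] → cuts [24, 31, 40, 57, 66, 101, 172, 204]
  UxaIII (CACTGATC, off=7): starts [1, 12, 114, 128, 150, 163, 180, 217] → cuts [8, 19, 121, 135, 157, 170, 187, 224]
  OquX (ACAAT, off=4): starts [48, 75, 82, 95, 122, 192, 197] → cuts [52, 79, 86, 99, 126, 196, 201]

All cut coordinates (distinct, sorted): [8, 19, 24, 31, 40, 52, 57, 66, 79, 86, 99, 101, 121, 126, 135, 157, 170, 172, 187, 196, 201, 204, 224]

Fragment lengths:
  [0,8): 8 bp
  [8,19): 11 bp
  [19,24): 5 bp
  [24,31): 7 bp
  [31,40): 9 bp
  [40,52): 12 bp
  [52,57): 5 bp
  [57,66): 9 bp
  [66,79): 13 bp
  [79,86): 7 bp
  [86,99): 13 bp
  [99,101): 2 bp
  [101,121): 20 bp
  [121,126): 5 bp
  [126,135): 9 bp
  [135,157): 22 bp
  [157,170): 13 bp
  [170,172): 2 bp
  [172,187): 15 bp
  [187,196): 9 bp
  [196,201): 5 bp
  [201,204): 3 bp
  [204,224): 20 bp
  [224,227): 3 bp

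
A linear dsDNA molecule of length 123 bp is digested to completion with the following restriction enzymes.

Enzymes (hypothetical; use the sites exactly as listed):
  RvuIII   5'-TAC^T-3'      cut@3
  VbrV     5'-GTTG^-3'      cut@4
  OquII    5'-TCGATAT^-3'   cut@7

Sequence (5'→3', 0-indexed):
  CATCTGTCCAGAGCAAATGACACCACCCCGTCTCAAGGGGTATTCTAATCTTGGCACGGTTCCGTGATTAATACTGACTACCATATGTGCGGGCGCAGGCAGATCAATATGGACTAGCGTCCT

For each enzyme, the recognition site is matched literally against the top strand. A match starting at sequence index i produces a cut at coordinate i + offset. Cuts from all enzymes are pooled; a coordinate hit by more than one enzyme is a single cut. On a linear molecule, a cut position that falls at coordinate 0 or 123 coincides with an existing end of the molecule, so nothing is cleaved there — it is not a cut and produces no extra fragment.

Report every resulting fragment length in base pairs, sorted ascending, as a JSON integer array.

Per-enzyme occurrences:
  RvuIII (TACT, off=3): starts [71] → cuts [74]
  VbrV (GTTG, off=4): no sites
  OquII (TCGATAT, off=7): no sites

Pooled cuts: [74]

Fragments:
  [0,74): 74 bp
  [74,123): 49 bp

[49,74]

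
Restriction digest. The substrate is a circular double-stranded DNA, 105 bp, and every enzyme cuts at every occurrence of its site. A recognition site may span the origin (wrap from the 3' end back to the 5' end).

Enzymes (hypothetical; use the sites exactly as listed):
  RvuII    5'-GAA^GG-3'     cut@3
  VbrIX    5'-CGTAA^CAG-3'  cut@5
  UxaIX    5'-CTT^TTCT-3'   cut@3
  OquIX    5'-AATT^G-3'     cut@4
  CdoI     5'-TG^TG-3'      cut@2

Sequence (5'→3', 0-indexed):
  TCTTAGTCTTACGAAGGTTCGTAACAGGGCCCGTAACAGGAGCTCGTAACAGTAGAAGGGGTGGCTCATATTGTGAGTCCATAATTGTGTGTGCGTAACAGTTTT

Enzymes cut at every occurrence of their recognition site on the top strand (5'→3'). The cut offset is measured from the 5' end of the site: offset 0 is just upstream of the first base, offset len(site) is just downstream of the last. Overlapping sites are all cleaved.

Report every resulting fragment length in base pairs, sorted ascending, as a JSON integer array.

Per-enzyme occurrences:
  RvuII GAAGG/3: at [12, 54] ⇒ [15, 57]
  VbrIX CGTAACAG/5: at [19, 31, 44, 93] ⇒ [24, 36, 49, 98]
  UxaIX (CTTTTCT, off=3): no sites
  OquIX AATTG/4: at [82] ⇒ [86]
  CdoI TGTG/2: at [71, 85, 87, 89] ⇒ [73, 87, 89, 91]

Pooled cuts: [15, 24, 36, 49, 57, 73, 86, 87, 89, 91, 98]

Fragments:
  15→24: 9 bp
  24→36: 12 bp
  36→49: 13 bp
  49→57: 8 bp
  57→73: 16 bp
  73→86: 13 bp
  86→87: 1 bp
  87→89: 2 bp
  89→91: 2 bp
  91→98: 7 bp
  98→15 (wrap): 105-98+15 = 22 bp

[1,2,2,7,8,9,12,13,13,16,22]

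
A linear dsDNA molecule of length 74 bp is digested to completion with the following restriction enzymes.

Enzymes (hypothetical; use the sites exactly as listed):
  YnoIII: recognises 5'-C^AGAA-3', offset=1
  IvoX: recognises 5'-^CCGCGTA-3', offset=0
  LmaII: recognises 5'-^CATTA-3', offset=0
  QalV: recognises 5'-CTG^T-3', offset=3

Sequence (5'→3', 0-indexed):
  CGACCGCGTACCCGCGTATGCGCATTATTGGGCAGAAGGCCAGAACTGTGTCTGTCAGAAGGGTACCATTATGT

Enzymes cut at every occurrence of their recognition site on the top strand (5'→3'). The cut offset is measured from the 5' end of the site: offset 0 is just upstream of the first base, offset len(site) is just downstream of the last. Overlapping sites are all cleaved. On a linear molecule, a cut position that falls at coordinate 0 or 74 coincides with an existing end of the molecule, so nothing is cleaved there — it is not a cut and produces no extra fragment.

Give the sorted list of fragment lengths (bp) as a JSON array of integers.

[2,3,6,7,8,8,8,10,11,11]

Per-enzyme occurrences:
  YnoIII (CAGAA, off=1): starts [32, 40, 55] → cuts [33, 41, 56]
  IvoX (CCGCGTA, off=0): starts [3, 11] → cuts [3, 11]
  LmaII (CATTA, off=0): starts [22, 66] → cuts [22, 66]
  QalV (CTGT, off=3): starts [45, 51] → cuts [48, 54]

All cut coordinates (distinct, sorted): [3, 11, 22, 33, 41, 48, 54, 56, 66]

Fragment lengths:
  [0,3): 3 bp
  [3,11): 8 bp
  [11,22): 11 bp
  [22,33): 11 bp
  [33,41): 8 bp
  [41,48): 7 bp
  [48,54): 6 bp
  [54,56): 2 bp
  [56,66): 10 bp
  [66,74): 8 bp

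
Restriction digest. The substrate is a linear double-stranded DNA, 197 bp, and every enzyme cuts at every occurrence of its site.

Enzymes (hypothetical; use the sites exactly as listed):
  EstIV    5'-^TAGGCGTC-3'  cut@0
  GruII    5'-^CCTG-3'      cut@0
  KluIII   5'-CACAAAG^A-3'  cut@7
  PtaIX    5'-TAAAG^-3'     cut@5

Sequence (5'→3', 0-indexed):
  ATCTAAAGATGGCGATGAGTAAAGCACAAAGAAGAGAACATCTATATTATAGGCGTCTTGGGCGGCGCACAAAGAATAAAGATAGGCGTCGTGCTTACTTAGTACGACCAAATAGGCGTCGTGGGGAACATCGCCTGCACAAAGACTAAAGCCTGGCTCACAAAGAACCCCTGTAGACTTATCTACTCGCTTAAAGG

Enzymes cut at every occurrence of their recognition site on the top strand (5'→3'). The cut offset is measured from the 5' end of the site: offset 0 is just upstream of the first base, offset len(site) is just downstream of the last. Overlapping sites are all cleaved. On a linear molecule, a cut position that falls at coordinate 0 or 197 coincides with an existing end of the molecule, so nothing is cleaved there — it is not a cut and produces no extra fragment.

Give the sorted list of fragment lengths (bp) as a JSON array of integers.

Per-enzyme occurrences:
  EstIV (TAGGCGTC, off=0): starts [49, 82, 112] → cuts [49, 82, 112]
  GruII (CCTG, off=0): starts [133, 151, 169] → cuts [133, 151, 169]
  KluIII (CACAAAGA, off=7): starts [24, 67, 137, 158] → cuts [31, 74, 144, 165]
  PtaIX (TAAAG, off=5): starts [3, 19, 76, 146, 191] → cuts [8, 24, 81, 151, 196]

All cut coordinates (distinct, sorted): [8, 24, 31, 49, 74, 81, 82, 112, 133, 144, 151, 165, 169, 196]

Fragments:
  [0,8): 8 bp
  [8,24): 16 bp
  [24,31): 7 bp
  [31,49): 18 bp
  [49,74): 25 bp
  [74,81): 7 bp
  [81,82): 1 bp
  [82,112): 30 bp
  [112,133): 21 bp
  [133,144): 11 bp
  [144,151): 7 bp
  [151,165): 14 bp
  [165,169): 4 bp
  [169,196): 27 bp
  [196,197): 1 bp

[1,1,4,7,7,7,8,11,14,16,18,21,25,27,30]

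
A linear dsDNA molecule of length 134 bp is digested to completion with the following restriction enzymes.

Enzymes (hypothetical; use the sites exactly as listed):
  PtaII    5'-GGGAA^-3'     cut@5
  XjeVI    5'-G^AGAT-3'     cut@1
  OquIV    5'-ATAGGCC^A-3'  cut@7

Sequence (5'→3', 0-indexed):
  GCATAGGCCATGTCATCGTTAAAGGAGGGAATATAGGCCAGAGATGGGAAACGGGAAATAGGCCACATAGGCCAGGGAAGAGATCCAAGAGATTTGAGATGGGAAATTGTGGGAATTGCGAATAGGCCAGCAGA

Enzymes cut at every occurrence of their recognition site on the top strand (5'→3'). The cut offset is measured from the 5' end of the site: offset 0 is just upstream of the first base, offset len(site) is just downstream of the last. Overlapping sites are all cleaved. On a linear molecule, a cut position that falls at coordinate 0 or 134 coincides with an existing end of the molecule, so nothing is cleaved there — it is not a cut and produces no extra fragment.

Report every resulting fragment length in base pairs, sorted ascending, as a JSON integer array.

Scan for sites:
  PtaII GGGAA/5: at [26, 45, 52, 74, 100, 110] ⇒ [31, 50, 57, 79, 105, 115]
  XjeVI GAGAT/1: at [40, 79, 88, 95] ⇒ [41, 80, 89, 96]
  OquIV ATAGGCCA/7: at [2, 32, 57, 66, 121] ⇒ [9, 39, 64, 73, 128]

All cut coordinates (distinct, sorted): [9, 31, 39, 41, 50, 57, 64, 73, 79, 80, 89, 96, 105, 115, 128]

Fragment lengths:
  [0,9): 9 bp
  [9,31): 22 bp
  [31,39): 8 bp
  [39,41): 2 bp
  [41,50): 9 bp
  [50,57): 7 bp
  [57,64): 7 bp
  [64,73): 9 bp
  [73,79): 6 bp
  [79,80): 1 bp
  [80,89): 9 bp
  [89,96): 7 bp
  [96,105): 9 bp
  [105,115): 10 bp
  [115,128): 13 bp
  [128,134): 6 bp

[1,2,6,6,7,7,7,8,9,9,9,9,9,10,13,22]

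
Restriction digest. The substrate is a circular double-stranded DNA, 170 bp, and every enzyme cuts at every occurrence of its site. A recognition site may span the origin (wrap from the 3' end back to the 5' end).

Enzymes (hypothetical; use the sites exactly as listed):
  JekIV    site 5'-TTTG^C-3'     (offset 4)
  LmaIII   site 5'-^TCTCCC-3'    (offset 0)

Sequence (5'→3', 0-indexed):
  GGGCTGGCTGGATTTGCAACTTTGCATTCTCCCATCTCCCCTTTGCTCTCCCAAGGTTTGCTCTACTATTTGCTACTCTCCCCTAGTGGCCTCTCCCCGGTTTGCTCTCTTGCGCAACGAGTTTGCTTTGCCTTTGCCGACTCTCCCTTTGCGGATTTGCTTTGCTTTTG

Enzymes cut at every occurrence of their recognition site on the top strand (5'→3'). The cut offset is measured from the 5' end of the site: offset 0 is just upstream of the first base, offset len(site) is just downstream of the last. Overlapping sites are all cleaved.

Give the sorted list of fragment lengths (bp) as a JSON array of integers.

[1,3,4,5,5,5,6,7,8,8,10,11,12,13,14,15,21,22]

Site scan:
  JekIV TTTGC/4: at [12, 20, 41, 56, 68, 100, 121, 126, 132, 147, 155, 160] ⇒ [16, 24, 45, 60, 72, 104, 125, 130, 136, 151, 159, 164]
  LmaIII TCTCCC/0: at [27, 34, 46, 76, 91, 141] ⇒ [27, 34, 46, 76, 91, 141]

All cut coordinates (distinct, sorted): [16, 24, 27, 34, 45, 46, 60, 72, 76, 91, 104, 125, 130, 136, 141, 151, 159, 164]

Fragments:
  16→24: 8 bp
  24→27: 3 bp
  27→34: 7 bp
  34→45: 11 bp
  45→46: 1 bp
  46→60: 14 bp
  60→72: 12 bp
  72→76: 4 bp
  76→91: 15 bp
  91→104: 13 bp
  104→125: 21 bp
  125→130: 5 bp
  130→136: 6 bp
  136→141: 5 bp
  141→151: 10 bp
  151→159: 8 bp
  159→164: 5 bp
  164→16 (wrap): 170-164+16 = 22 bp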